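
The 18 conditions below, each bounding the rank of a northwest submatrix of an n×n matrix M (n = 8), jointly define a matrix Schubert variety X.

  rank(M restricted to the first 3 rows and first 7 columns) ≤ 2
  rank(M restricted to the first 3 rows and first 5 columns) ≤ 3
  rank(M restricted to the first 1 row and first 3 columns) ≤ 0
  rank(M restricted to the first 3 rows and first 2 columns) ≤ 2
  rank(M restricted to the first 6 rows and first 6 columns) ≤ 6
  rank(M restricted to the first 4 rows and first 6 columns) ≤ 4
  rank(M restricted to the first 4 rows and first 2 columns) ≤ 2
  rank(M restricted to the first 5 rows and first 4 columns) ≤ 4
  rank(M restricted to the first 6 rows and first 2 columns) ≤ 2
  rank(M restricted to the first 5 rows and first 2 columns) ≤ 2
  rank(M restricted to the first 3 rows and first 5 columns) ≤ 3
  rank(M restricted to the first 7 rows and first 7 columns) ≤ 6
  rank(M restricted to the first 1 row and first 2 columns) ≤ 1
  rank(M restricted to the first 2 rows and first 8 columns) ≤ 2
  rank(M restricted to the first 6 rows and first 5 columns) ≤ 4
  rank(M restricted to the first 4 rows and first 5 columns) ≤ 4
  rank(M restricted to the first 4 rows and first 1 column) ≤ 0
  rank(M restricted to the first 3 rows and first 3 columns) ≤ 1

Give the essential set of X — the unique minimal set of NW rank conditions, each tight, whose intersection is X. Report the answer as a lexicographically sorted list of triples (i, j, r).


Computing R[i][j] = min implied NW-rank bound (n=8, 18 conditions):

  0  0  0  1  1  1  1  1
  0  1  1  2  2  2  2  2
  0  1  1  2  2  2  2  3
  0  1  2  3  3  3  3  4
  1  2  3  4  4  4  4  5
  1  2  3  4  4  5  5  6
  1  2  3  4  5  6  6  7
  1  2  3  4  5  6  7  8

reading off 1-entries of Δ²R: w = (4, 2, 8, 3, 1, 6, 5, 7).

|D(w)|=11, |Ess(w)|=5:

[(1, 3, 0), (3, 3, 1), (3, 7, 2), (4, 1, 0), (6, 5, 4)]


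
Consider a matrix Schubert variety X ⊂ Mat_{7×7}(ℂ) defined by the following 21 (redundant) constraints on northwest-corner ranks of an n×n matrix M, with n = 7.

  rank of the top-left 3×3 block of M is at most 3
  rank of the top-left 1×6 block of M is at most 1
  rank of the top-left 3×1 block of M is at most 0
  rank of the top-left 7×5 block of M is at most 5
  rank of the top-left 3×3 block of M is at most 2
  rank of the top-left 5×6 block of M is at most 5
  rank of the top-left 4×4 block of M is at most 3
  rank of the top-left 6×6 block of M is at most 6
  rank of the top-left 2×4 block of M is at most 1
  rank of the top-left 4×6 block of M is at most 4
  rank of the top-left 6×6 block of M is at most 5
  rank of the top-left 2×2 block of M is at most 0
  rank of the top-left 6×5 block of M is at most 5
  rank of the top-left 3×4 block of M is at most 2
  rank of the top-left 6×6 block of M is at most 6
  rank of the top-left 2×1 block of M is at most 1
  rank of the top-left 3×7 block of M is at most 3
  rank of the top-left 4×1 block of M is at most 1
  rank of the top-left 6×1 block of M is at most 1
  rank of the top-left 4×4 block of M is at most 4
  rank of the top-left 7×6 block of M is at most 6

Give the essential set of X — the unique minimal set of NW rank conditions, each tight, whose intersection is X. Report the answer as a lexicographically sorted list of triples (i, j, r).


Recovering R(i,j) via the rank-extension bound from the 21 conditions:

  row 1: 0 | 0 | 1 | 1 | 1 | 1 | 1
  row 2: 0 | 0 | 1 | 1 | 2 | 2 | 2
  row 3: 0 | 1 | 2 | 2 | 3 | 3 | 3
  row 4: 1 | 2 | 3 | 3 | 4 | 4 | 4
  row 5: 1 | 2 | 3 | 4 | 5 | 5 | 5
  row 6: 1 | 2 | 3 | 4 | 5 | 5 | 6
  row 7: 1 | 2 | 3 | 4 | 5 | 6 | 7

hence w(1..7) = (3, 5, 2, 1, 4, 7, 6).

4 SE-corners of the 7-cell Rothe diagram give Ess(w):

[(2, 2, 0), (2, 4, 1), (3, 1, 0), (6, 6, 5)]


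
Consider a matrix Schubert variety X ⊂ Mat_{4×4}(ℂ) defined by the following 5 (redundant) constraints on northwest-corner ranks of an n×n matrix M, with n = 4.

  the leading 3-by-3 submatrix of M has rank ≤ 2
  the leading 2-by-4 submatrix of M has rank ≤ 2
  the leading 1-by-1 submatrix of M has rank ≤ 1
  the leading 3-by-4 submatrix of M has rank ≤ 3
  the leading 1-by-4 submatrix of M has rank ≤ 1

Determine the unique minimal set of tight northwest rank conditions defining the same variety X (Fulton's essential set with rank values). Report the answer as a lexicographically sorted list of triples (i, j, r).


The tightest implied rank at each (i,j), from the 5 conditions:

  i=1: 1 1 1 1
  i=2: 1 2 2 2
  i=3: 1 2 2 3
  i=4: 1 2 3 4

so w = (1, 2, 4, 3).

D(w) has 1 cell with 1 SE-corner; essential set:

[(3, 3, 2)]


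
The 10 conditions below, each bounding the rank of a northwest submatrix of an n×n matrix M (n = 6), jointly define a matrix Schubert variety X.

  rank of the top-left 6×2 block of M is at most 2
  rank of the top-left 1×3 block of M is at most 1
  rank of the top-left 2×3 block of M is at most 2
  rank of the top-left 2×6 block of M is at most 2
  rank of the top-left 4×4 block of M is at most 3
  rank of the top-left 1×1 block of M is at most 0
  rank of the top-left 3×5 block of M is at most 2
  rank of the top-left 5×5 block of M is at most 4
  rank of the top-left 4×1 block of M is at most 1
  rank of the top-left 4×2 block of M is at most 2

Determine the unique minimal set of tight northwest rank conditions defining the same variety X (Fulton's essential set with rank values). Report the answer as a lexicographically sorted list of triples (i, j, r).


Computing R[i][j] = min implied NW-rank bound (n=6, 10 conditions):

  row 1: 0 1 1 1 1 1
  row 2: 1 2 2 2 2 2
  row 3: 1 2 2 2 2 3
  row 4: 1 2 3 3 3 4
  row 5: 1 2 3 4 4 5
  row 6: 1 2 3 4 5 6

second differences of R give the permutation w = (2, 1, 6, 3, 4, 5).

D(w) has 4 cells with 2 SE-corners; essential set:

[(1, 1, 0), (3, 5, 2)]


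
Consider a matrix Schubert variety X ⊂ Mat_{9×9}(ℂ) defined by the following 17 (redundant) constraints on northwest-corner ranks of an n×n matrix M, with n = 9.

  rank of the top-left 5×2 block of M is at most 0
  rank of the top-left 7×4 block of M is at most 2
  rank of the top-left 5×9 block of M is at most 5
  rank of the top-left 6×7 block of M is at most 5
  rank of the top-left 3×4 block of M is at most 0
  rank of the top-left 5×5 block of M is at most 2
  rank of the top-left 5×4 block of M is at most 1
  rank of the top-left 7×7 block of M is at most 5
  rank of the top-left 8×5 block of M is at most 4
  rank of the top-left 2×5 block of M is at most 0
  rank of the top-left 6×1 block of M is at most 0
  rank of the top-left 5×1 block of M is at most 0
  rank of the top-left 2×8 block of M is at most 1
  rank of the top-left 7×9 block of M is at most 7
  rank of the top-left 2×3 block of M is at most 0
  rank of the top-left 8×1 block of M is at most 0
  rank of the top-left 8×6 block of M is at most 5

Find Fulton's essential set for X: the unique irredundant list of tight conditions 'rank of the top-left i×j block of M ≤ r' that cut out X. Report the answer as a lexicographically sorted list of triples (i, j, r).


Rank table r_w(9×9) implied by the 17 constraints:

  i=1: 0  0  0  0  0  1  1  1  1
  i=2: 0  0  0  0  0  1  1  1  2
  i=3: 0  0  0  0  1  2  2  2  3
  i=4: 0  0  1  1  2  3  3  3  4
  i=5: 0  0  1  1  2  3  4  4  5
  i=6: 0  1  2  2  3  4  5  5  6
  i=7: 0  1  2  2  3  4  5  6  7
  i=8: 0  1  2  3  4  5  6  7  8
  i=9: 1  2  3  4  5  6  7  8  9

second differences of R give the permutation w = (6, 9, 5, 3, 7, 2, 8, 4, 1).

ℓ(w)=25; the 7 essential cells (i,j,r):

[(2, 5, 0), (2, 8, 1), (3, 4, 0), (5, 2, 0), (5, 4, 1), (7, 4, 2), (8, 1, 0)]


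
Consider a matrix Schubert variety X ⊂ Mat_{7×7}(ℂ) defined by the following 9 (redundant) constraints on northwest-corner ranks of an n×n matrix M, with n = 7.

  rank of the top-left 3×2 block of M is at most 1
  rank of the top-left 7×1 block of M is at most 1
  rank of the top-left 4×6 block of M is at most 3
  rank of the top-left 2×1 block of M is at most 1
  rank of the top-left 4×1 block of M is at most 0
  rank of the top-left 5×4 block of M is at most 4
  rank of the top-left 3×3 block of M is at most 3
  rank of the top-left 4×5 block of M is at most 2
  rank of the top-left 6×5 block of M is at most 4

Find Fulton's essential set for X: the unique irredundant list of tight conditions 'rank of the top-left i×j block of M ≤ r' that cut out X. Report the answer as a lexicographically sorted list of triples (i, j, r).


Propagating the 9 rank bounds to every northwest block:

  i=1: 0, 1, 1, 1, 1, 1, 1
  i=2: 0, 1, 2, 2, 2, 2, 2
  i=3: 0, 1, 2, 2, 2, 3, 3
  i=4: 0, 1, 2, 2, 2, 3, 4
  i=5: 1, 2, 3, 3, 3, 4, 5
  i=6: 1, 2, 3, 4, 4, 5, 6
  i=7: 1, 2, 3, 4, 5, 6, 7

giving w = (2, 3, 6, 7, 1, 4, 5) via Δ²R.

Fulton essential set (2 of the 8 Rothe cells):

[(4, 1, 0), (4, 5, 2)]


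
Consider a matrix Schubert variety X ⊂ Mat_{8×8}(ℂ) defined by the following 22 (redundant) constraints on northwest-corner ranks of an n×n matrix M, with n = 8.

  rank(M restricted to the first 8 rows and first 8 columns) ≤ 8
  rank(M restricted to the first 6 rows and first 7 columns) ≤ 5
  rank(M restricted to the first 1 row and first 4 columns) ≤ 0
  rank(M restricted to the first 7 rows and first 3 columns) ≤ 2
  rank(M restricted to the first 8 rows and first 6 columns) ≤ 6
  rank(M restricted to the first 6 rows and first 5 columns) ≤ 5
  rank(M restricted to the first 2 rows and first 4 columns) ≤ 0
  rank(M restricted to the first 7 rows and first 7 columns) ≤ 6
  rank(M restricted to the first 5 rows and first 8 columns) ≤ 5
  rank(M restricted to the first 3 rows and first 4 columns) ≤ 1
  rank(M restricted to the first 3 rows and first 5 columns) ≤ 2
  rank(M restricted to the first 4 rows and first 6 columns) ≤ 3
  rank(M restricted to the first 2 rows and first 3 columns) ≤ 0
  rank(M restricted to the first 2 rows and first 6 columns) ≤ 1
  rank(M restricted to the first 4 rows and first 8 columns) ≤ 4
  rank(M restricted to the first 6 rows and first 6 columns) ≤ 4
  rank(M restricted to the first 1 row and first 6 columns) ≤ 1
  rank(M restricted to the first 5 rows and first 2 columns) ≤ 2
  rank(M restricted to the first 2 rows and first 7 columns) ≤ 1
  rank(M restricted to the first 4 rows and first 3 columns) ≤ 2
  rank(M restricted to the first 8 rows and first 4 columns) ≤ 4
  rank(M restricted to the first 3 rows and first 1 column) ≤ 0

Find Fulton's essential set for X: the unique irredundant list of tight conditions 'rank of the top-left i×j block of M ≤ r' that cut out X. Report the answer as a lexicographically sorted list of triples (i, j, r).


Reconstructing r_w from the 22 given conditions:

  row 1: 0  0  0  0  1  1  1  1
  row 2: 0  0  0  0  1  1  1  2
  row 3: 0  1  1  1  2  2  2  3
  row 4: 1  2  2  2  3  3  3  4
  row 5: 1  2  2  3  4  4  4  5
  row 6: 1  2  2  3  4  4  5  6
  row 7: 1  2  2  3  4  5  6  7
  row 8: 1  2  3  4  5  6  7  8

reading off 1-entries of Δ²R: w = (5, 8, 2, 1, 4, 7, 6, 3).

5 SE-corners of the 15-cell Rothe diagram give Ess(w):

[(2, 4, 0), (2, 7, 1), (3, 1, 0), (6, 6, 4), (7, 3, 2)]


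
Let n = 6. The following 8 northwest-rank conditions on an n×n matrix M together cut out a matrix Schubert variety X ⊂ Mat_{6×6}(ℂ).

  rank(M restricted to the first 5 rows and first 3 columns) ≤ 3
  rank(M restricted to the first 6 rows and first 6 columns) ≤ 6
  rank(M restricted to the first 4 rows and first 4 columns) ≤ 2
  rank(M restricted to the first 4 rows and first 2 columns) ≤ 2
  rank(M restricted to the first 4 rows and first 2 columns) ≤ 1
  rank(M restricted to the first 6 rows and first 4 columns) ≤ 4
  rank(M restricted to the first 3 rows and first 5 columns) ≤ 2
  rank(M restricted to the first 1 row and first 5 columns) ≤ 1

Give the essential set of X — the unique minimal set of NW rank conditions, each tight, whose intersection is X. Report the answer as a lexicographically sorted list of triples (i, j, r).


Reconstructing r_w from the 8 given conditions:

  row 1: 1 1 1 1 1 1
  row 2: 1 1 2 2 2 2
  row 3: 1 1 2 2 2 3
  row 4: 1 1 2 2 3 4
  row 5: 1 2 3 3 4 5
  row 6: 1 2 3 4 5 6

so w = (1, 3, 6, 5, 2, 4).

Rothe diagram D(w) (6 cells), 3 SE-corners (essential conditions):

[(3, 5, 2), (4, 2, 1), (4, 4, 2)]


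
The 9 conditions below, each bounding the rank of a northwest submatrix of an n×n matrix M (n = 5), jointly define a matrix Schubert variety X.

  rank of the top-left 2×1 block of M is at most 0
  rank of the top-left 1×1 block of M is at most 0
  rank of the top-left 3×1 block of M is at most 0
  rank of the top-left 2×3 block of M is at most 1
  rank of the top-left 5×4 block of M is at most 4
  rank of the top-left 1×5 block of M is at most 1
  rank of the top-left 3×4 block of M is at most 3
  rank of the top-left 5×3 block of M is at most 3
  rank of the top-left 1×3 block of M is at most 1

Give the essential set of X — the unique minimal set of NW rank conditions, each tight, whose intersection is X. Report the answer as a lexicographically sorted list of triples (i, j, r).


Propagating the 9 rank bounds to every northwest block:

  i=1: 0 | 1 | 1 | 1 | 1
  i=2: 0 | 1 | 1 | 2 | 2
  i=3: 0 | 1 | 2 | 3 | 3
  i=4: 1 | 2 | 3 | 4 | 4
  i=5: 1 | 2 | 3 | 4 | 5

giving w = (2, 4, 3, 1, 5) via Δ²R.

2 SE-corners of the 4-cell Rothe diagram give Ess(w):

[(2, 3, 1), (3, 1, 0)]


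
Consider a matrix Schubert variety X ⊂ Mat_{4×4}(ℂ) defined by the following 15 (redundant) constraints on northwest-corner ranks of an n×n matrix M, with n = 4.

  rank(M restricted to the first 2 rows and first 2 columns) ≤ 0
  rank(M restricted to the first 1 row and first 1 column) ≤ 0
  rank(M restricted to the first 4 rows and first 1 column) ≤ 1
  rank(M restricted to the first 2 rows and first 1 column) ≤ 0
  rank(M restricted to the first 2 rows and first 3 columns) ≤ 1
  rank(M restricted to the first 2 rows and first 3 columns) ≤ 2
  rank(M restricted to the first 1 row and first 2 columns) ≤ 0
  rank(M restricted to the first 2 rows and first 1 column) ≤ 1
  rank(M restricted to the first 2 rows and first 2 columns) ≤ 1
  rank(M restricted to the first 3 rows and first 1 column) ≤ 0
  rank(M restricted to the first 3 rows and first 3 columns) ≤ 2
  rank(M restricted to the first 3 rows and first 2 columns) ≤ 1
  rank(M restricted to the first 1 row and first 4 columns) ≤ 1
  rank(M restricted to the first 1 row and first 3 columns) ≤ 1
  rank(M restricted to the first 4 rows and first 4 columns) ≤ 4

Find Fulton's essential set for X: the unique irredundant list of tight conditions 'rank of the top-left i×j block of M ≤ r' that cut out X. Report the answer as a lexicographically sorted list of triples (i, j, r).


Computing R[i][j] = min implied NW-rank bound (n=4, 15 conditions):

  i=1: 0  0  1  1
  i=2: 0  0  1  2
  i=3: 0  1  2  3
  i=4: 1  2  3  4

reading off 1-entries of Δ²R: w = (3, 4, 2, 1).

D(w) has 5 cells with 2 SE-corners; essential set:

[(2, 2, 0), (3, 1, 0)]


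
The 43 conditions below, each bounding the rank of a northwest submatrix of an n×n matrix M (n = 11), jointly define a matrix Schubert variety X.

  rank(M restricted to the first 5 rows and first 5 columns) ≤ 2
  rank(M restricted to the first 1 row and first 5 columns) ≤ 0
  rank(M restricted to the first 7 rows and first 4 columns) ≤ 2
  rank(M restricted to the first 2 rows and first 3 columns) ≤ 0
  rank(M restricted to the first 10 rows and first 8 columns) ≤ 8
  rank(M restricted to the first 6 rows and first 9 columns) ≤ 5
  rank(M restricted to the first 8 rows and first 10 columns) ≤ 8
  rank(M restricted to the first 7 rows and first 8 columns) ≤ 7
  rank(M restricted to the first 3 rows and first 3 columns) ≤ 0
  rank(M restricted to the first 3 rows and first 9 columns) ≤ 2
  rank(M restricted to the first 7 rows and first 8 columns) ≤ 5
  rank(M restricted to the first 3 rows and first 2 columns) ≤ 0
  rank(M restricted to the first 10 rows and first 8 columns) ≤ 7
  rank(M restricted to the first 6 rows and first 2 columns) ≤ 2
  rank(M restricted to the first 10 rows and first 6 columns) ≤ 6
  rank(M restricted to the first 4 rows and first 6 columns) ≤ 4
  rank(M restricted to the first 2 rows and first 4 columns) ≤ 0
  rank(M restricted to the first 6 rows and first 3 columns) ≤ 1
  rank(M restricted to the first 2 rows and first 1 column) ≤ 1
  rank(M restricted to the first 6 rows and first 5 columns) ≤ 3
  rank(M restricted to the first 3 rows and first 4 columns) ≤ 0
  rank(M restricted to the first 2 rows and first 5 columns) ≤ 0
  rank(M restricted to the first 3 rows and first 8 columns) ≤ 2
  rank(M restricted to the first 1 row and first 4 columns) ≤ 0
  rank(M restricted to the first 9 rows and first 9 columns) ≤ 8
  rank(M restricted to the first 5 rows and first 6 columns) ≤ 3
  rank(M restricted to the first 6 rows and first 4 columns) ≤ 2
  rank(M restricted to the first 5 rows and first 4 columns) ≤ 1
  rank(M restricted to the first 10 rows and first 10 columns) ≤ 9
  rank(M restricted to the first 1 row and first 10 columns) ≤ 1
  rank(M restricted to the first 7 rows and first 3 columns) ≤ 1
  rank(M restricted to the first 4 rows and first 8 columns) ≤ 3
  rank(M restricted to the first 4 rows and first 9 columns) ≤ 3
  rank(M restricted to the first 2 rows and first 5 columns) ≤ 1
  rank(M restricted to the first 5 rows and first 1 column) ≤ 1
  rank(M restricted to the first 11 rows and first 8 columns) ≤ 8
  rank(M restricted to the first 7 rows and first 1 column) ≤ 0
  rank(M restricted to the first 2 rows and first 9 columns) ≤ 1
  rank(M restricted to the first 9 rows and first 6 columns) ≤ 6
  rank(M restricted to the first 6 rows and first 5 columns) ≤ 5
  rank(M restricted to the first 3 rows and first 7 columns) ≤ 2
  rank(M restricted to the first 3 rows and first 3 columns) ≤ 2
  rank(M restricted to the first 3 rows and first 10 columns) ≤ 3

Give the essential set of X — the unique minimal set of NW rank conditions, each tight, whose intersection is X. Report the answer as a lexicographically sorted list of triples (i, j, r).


Recovering R(i,j) via the rank-extension bound from the 43 conditions:

  row 1: 0 | 0 | 0 | 0 | 0 | 1 | 1 | 1 | 1 | 1 | 1
  row 2: 0 | 0 | 0 | 0 | 0 | 1 | 1 | 1 | 1 | 2 | 2
  row 3: 0 | 0 | 0 | 0 | 1 | 2 | 2 | 2 | 2 | 3 | 3
  row 4: 0 | 1 | 1 | 1 | 2 | 3 | 3 | 3 | 3 | 4 | 4
  row 5: 0 | 1 | 1 | 1 | 2 | 3 | 4 | 4 | 4 | 5 | 5
  row 6: 0 | 1 | 1 | 2 | 3 | 4 | 5 | 5 | 5 | 6 | 6
  row 7: 0 | 1 | 1 | 2 | 3 | 4 | 5 | 5 | 6 | 7 | 7
  row 8: 1 | 2 | 2 | 3 | 4 | 5 | 6 | 6 | 7 | 8 | 8
  row 9: 1 | 2 | 3 | 4 | 5 | 6 | 7 | 7 | 8 | 9 | 9
  row 10: 1 | 2 | 3 | 4 | 5 | 6 | 7 | 7 | 8 | 9 | 10
  row 11: 1 | 2 | 3 | 4 | 5 | 6 | 7 | 8 | 9 | 10 | 11

reading off 1-entries of Δ²R: w = (6, 10, 5, 2, 7, 4, 9, 1, 3, 11, 8).

8 SE-corners of the 27-cell Rothe diagram give Ess(w):

[(2, 5, 0), (2, 9, 1), (3, 4, 0), (5, 4, 1), (7, 1, 0), (7, 3, 1), (7, 8, 5), (10, 8, 7)]


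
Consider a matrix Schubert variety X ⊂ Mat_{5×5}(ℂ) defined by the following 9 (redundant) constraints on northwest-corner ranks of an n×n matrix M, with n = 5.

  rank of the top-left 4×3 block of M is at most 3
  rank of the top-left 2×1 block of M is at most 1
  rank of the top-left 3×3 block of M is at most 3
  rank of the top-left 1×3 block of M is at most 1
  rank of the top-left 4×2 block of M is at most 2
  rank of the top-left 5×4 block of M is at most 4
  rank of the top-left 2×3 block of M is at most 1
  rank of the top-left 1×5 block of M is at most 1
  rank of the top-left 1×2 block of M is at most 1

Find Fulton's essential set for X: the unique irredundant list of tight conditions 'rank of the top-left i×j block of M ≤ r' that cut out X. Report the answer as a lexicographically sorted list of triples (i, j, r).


Reconstructing r_w from the 9 given conditions:

  R[1]: 1 | 1 | 1 | 1 | 1
  R[2]: 1 | 1 | 1 | 2 | 2
  R[3]: 1 | 2 | 2 | 3 | 3
  R[4]: 1 | 2 | 3 | 4 | 4
  R[5]: 1 | 2 | 3 | 4 | 5

so w = (1, 4, 2, 3, 5).

Rothe diagram D(w) (2 cells), 1 SE-corner (essential condition):

[(2, 3, 1)]


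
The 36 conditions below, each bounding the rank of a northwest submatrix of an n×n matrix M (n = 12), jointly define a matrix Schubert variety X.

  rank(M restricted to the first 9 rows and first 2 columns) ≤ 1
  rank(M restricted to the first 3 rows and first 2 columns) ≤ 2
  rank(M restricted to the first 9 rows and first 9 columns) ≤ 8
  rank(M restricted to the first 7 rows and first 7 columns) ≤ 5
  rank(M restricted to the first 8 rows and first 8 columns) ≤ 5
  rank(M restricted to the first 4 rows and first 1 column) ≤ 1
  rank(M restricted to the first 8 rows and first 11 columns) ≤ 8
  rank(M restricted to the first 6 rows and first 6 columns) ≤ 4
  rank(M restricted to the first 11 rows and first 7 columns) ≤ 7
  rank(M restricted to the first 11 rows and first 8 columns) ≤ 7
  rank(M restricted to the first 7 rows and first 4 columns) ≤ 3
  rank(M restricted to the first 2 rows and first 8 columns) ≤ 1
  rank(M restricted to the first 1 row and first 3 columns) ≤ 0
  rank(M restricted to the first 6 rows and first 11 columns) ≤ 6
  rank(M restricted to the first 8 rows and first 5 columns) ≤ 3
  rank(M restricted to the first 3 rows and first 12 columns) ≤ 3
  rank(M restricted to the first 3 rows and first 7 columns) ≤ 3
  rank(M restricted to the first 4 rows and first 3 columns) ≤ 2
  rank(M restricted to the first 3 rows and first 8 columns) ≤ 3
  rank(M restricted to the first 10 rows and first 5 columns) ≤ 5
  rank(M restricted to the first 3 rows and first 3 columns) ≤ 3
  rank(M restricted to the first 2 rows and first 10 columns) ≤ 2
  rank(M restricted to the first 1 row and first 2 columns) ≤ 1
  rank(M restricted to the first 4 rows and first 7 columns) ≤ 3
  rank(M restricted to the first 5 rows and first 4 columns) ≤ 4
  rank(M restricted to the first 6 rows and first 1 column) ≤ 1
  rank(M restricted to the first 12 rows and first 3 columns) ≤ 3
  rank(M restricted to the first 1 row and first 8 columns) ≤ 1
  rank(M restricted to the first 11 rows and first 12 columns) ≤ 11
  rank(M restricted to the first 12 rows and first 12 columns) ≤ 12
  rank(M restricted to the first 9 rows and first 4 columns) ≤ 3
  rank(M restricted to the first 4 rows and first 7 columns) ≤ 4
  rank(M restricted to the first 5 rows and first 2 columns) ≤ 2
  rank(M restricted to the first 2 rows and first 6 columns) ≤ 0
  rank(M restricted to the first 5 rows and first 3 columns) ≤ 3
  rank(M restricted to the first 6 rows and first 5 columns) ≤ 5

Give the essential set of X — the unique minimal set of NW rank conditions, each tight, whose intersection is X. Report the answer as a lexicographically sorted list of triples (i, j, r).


Recovering R(i,j) via the rank-extension bound from the 36 conditions:

  row 1: 0 0 0 0 0 0 1 1 1 1 1 1
  row 2: 0 0 0 0 0 0 1 1 2 2 2 2
  row 3: 1 1 1 1 1 1 2 2 3 3 3 3
  row 4: 1 1 2 2 2 2 3 3 4 4 4 4
  row 5: 1 1 2 3 3 3 4 4 5 5 5 5
  row 6: 1 1 2 3 3 4 5 5 6 6 6 6
  row 7: 1 1 2 3 3 4 5 5 6 7 7 7
  row 8: 1 1 2 3 3 4 5 5 6 7 8 8
  row 9: 1 1 2 3 4 5 6 6 7 8 9 9
  row 10: 1 2 3 4 5 6 7 7 8 9 10 10
  row 11: 1 2 3 4 5 6 7 7 8 9 10 11
  row 12: 1 2 3 4 5 6 7 8 9 10 11 12

the unique w with this rank table is (7, 9, 1, 3, 4, 6, 10, 11, 5, 2, 12, 8).

ℓ(w)=25; the 6 essential cells (i,j,r):

[(2, 6, 0), (2, 8, 1), (8, 5, 3), (8, 8, 5), (9, 2, 1), (11, 8, 7)]


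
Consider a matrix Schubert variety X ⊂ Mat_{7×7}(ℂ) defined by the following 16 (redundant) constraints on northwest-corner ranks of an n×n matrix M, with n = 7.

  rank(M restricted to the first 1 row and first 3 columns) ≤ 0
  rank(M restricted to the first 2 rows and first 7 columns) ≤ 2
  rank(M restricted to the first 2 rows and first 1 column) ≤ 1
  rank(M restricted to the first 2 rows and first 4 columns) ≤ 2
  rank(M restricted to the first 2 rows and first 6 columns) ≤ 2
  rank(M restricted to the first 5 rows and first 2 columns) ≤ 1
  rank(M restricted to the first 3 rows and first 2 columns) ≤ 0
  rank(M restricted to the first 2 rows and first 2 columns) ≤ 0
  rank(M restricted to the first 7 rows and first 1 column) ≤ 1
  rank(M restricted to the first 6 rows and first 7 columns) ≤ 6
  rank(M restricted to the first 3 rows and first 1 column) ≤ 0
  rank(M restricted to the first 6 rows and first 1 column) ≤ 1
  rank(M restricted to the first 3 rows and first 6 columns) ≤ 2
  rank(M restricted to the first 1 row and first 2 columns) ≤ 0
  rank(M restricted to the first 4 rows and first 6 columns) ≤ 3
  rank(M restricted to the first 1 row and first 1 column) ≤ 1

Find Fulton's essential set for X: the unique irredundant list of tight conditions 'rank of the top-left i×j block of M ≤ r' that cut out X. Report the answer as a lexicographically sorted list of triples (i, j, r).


The tightest implied rank at each (i,j), from the 16 conditions:

  R[1]: 0 | 0 | 0 | 1 | 1 | 1 | 1
  R[2]: 0 | 0 | 1 | 2 | 2 | 2 | 2
  R[3]: 0 | 0 | 1 | 2 | 2 | 2 | 3
  R[4]: 1 | 1 | 2 | 3 | 3 | 3 | 4
  R[5]: 1 | 1 | 2 | 3 | 4 | 4 | 5
  R[6]: 1 | 2 | 3 | 4 | 5 | 5 | 6
  R[7]: 1 | 2 | 3 | 4 | 5 | 6 | 7

the unique w with this rank table is (4, 3, 7, 1, 5, 2, 6).

Fulton essential set (4 of the 10 Rothe cells):

[(1, 3, 0), (3, 2, 0), (3, 6, 2), (5, 2, 1)]


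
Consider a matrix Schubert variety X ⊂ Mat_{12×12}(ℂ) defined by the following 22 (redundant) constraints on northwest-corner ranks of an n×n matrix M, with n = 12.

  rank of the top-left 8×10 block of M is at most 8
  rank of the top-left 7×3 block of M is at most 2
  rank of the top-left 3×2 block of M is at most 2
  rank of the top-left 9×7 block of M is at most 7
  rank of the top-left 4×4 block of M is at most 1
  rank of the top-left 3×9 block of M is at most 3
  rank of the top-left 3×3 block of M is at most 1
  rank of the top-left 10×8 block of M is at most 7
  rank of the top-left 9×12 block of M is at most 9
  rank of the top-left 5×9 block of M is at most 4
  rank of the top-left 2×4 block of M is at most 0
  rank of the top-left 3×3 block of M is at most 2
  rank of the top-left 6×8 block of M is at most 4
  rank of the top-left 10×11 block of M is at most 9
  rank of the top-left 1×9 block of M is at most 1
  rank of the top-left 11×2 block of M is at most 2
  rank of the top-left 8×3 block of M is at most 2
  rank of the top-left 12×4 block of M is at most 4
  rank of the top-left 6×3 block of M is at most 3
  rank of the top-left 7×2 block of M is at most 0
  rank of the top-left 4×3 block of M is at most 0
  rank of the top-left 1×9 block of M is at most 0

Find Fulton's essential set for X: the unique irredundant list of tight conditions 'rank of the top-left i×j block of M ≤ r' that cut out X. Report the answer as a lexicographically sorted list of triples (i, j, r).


Propagating the 22 rank bounds to every northwest block:

  i=1: 0 | 0 | 0 | 0 | 0 | 0 | 0 | 0 | 0 | 1 | 1 | 1
  i=2: 0 | 0 | 0 | 0 | 1 | 1 | 1 | 1 | 1 | 2 | 2 | 2
  i=3: 0 | 0 | 0 | 1 | 2 | 2 | 2 | 2 | 2 | 3 | 3 | 3
  i=4: 0 | 0 | 0 | 1 | 2 | 3 | 3 | 3 | 3 | 4 | 4 | 4
  i=5: 0 | 0 | 1 | 2 | 3 | 4 | 4 | 4 | 4 | 5 | 5 | 5
  i=6: 0 | 0 | 1 | 2 | 3 | 4 | 4 | 4 | 5 | 6 | 6 | 6
  i=7: 0 | 0 | 1 | 2 | 3 | 4 | 5 | 5 | 6 | 7 | 7 | 7
  i=8: 1 | 1 | 2 | 3 | 4 | 5 | 6 | 6 | 7 | 8 | 8 | 8
  i=9: 1 | 2 | 3 | 4 | 5 | 6 | 7 | 7 | 8 | 9 | 9 | 9
  i=10: 1 | 2 | 3 | 4 | 5 | 6 | 7 | 7 | 8 | 9 | 9 | 10
  i=11: 1 | 2 | 3 | 4 | 5 | 6 | 7 | 8 | 9 | 10 | 10 | 11
  i=12: 1 | 2 | 3 | 4 | 5 | 6 | 7 | 8 | 9 | 10 | 11 | 12

so w = (10, 5, 4, 6, 3, 9, 7, 1, 2, 12, 8, 11).

|D(w)|=29, |Ess(w)|=7:

[(1, 9, 0), (2, 4, 0), (4, 3, 0), (6, 8, 4), (7, 2, 0), (10, 8, 7), (10, 11, 9)]


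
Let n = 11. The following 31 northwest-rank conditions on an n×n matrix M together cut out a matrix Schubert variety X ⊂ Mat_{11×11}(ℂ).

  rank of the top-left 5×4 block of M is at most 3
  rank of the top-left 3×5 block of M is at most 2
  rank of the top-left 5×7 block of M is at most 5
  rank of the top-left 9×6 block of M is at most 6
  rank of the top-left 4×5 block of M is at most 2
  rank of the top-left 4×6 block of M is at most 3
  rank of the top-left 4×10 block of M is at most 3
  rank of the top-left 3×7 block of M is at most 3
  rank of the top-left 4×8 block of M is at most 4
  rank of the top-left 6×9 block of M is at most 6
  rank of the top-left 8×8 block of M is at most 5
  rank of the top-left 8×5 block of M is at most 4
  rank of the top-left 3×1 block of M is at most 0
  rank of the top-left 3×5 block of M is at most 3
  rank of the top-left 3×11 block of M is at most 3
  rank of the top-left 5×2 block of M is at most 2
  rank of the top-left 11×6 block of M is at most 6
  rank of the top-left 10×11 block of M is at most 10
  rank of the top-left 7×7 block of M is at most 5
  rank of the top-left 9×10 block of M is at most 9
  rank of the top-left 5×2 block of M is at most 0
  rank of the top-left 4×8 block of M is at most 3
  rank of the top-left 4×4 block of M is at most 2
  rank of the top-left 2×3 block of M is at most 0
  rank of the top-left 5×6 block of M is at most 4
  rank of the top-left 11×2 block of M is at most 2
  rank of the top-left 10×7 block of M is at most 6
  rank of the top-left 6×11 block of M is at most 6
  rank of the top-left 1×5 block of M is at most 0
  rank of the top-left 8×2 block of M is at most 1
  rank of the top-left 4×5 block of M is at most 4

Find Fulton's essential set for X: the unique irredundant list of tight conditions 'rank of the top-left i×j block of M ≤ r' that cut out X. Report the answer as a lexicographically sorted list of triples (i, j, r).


The tightest implied rank at each (i,j), from the 31 conditions:

  R[1]: 0, 0, 0, 0, 0, 1, 1, 1, 1, 1, 1
  R[2]: 0, 0, 0, 1, 1, 2, 2, 2, 2, 2, 2
  R[3]: 0, 0, 1, 2, 2, 3, 3, 3, 3, 3, 3
  R[4]: 0, 0, 1, 2, 2, 3, 3, 3, 3, 3, 4
  R[5]: 0, 0, 1, 2, 3, 4, 4, 4, 4, 4, 5
  R[6]: 1, 1, 2, 3, 4, 5, 5, 5, 5, 5, 6
  R[7]: 1, 1, 2, 3, 4, 5, 5, 5, 6, 6, 7
  R[8]: 1, 1, 2, 3, 4, 5, 5, 5, 6, 7, 8
  R[9]: 1, 2, 3, 4, 5, 6, 6, 6, 7, 8, 9
  R[10]: 1, 2, 3, 4, 5, 6, 6, 7, 8, 9, 10
  R[11]: 1, 2, 3, 4, 5, 6, 7, 8, 9, 10, 11

hence w(1..11) = (6, 4, 3, 11, 5, 1, 9, 10, 2, 8, 7).

|D(w)|=26, |Ess(w)|=8:

[(1, 5, 0), (2, 3, 0), (4, 5, 2), (4, 10, 3), (5, 2, 0), (8, 2, 1), (8, 8, 5), (10, 7, 6)]


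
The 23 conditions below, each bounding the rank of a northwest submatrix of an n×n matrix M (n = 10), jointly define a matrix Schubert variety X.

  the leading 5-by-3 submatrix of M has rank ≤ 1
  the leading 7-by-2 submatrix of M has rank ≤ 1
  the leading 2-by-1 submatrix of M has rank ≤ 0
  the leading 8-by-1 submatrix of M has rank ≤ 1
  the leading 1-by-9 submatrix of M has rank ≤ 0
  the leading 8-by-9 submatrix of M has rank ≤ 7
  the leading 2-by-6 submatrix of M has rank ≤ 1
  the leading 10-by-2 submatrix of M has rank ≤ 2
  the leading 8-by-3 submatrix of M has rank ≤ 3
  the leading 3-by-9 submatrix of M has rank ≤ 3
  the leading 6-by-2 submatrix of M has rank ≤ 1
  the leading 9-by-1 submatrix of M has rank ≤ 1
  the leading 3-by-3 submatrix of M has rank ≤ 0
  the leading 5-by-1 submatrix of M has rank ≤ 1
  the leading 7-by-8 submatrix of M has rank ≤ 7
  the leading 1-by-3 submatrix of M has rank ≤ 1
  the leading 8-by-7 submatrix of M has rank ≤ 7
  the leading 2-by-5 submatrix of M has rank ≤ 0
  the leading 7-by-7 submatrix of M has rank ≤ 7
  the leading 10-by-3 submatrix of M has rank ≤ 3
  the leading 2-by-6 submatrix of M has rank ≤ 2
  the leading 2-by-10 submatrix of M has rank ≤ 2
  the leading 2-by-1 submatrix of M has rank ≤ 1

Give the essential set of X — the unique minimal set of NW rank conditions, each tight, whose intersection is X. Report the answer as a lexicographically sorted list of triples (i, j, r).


Rank table r_w(10×10) implied by the 23 constraints:

  0, 0, 0, 0, 0, 0, 0, 0, 0, 1
  0, 0, 0, 0, 0, 1, 1, 1, 1, 2
  0, 0, 0, 1, 1, 2, 2, 2, 2, 3
  1, 1, 1, 2, 2, 3, 3, 3, 3, 4
  1, 1, 1, 2, 3, 4, 4, 4, 4, 5
  1, 1, 2, 3, 4, 5, 5, 5, 5, 6
  1, 1, 2, 3, 4, 5, 6, 6, 6, 7
  1, 2, 3, 4, 5, 6, 7, 7, 7, 8
  1, 2, 3, 4, 5, 6, 7, 8, 8, 9
  1, 2, 3, 4, 5, 6, 7, 8, 9, 10

second differences of R give the permutation w = (10, 6, 4, 1, 5, 3, 7, 2, 8, 9).

ℓ(w)=21; the 5 essential cells (i,j,r):

[(1, 9, 0), (2, 5, 0), (3, 3, 0), (5, 3, 1), (7, 2, 1)]


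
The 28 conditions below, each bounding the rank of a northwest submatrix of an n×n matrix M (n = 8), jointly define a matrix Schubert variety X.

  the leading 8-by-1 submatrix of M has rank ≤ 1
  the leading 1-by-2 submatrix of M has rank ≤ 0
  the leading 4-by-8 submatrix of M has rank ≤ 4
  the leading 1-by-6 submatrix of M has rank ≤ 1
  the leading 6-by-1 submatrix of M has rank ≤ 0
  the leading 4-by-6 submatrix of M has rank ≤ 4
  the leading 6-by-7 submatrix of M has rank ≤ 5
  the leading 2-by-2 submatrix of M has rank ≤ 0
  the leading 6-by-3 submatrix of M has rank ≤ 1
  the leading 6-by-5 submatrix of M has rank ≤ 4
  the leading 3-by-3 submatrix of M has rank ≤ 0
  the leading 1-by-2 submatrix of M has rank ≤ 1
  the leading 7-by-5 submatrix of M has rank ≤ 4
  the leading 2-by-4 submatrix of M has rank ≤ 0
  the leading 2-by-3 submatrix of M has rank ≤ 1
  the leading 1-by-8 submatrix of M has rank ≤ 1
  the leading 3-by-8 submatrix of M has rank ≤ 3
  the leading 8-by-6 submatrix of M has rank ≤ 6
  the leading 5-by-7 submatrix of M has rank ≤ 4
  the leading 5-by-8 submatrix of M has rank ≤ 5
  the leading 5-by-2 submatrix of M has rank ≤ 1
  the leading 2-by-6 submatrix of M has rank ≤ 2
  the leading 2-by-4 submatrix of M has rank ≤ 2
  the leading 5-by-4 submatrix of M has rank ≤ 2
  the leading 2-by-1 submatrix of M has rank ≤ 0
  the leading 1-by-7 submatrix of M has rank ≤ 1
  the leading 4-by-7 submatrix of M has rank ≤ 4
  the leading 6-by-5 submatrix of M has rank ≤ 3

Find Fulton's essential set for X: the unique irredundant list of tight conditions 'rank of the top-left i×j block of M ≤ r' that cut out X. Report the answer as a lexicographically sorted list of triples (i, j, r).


The tightest implied rank at each (i,j), from the 28 conditions:

  0 0 0 0 1 1 1 1
  0 0 0 0 1 2 2 2
  0 0 0 1 2 3 3 3
  0 1 1 2 3 4 4 4
  0 1 1 2 3 4 4 5
  0 1 1 2 3 4 5 6
  1 2 2 3 4 5 6 7
  1 2 3 4 5 6 7 8

reading off 1-entries of Δ²R: w = (5, 6, 4, 2, 8, 7, 1, 3).

D(w) has 17 cells with 5 SE-corners; essential set:

[(2, 4, 0), (3, 3, 0), (5, 7, 4), (6, 1, 0), (6, 3, 1)]


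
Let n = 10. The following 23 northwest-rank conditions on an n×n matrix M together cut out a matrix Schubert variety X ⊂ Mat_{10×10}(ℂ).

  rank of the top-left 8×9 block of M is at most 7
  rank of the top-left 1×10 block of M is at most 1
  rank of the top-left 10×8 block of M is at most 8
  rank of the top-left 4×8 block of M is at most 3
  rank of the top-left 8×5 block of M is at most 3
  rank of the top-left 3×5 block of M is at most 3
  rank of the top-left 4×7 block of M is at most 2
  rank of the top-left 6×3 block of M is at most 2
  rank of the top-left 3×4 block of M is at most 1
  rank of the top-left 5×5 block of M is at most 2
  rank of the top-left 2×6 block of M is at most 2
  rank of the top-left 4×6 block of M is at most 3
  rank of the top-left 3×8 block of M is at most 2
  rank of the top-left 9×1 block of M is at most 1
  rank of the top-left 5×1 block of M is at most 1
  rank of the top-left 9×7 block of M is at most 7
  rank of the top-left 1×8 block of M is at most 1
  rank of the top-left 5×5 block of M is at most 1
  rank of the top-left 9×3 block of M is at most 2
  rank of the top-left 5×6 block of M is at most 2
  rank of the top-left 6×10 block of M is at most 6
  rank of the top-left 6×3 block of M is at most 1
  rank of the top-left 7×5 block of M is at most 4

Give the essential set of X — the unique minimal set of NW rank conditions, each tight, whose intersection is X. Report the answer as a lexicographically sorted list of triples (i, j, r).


Reconstructing r_w from the 23 given conditions:

  R[1]: 1 | 1 | 1 | 1 | 1 | 1 | 1 | 1 | 1 | 1
  R[2]: 1 | 1 | 1 | 1 | 1 | 2 | 2 | 2 | 2 | 2
  R[3]: 1 | 1 | 1 | 1 | 1 | 2 | 2 | 2 | 3 | 3
  R[4]: 1 | 1 | 1 | 1 | 1 | 2 | 2 | 3 | 4 | 4
  R[5]: 1 | 1 | 1 | 1 | 1 | 2 | 3 | 4 | 5 | 5
  R[6]: 1 | 1 | 1 | 2 | 2 | 3 | 4 | 5 | 6 | 6
  R[7]: 1 | 2 | 2 | 3 | 3 | 4 | 5 | 6 | 7 | 7
  R[8]: 1 | 2 | 2 | 3 | 3 | 4 | 5 | 6 | 7 | 8
  R[9]: 1 | 2 | 2 | 3 | 4 | 5 | 6 | 7 | 8 | 9
  R[10]: 1 | 2 | 3 | 4 | 5 | 6 | 7 | 8 | 9 | 10

so w = (1, 6, 9, 8, 7, 4, 2, 10, 5, 3).

ℓ(w)=24; the 6 essential cells (i,j,r):

[(3, 8, 2), (4, 7, 2), (5, 5, 1), (6, 3, 1), (8, 5, 3), (9, 3, 2)]


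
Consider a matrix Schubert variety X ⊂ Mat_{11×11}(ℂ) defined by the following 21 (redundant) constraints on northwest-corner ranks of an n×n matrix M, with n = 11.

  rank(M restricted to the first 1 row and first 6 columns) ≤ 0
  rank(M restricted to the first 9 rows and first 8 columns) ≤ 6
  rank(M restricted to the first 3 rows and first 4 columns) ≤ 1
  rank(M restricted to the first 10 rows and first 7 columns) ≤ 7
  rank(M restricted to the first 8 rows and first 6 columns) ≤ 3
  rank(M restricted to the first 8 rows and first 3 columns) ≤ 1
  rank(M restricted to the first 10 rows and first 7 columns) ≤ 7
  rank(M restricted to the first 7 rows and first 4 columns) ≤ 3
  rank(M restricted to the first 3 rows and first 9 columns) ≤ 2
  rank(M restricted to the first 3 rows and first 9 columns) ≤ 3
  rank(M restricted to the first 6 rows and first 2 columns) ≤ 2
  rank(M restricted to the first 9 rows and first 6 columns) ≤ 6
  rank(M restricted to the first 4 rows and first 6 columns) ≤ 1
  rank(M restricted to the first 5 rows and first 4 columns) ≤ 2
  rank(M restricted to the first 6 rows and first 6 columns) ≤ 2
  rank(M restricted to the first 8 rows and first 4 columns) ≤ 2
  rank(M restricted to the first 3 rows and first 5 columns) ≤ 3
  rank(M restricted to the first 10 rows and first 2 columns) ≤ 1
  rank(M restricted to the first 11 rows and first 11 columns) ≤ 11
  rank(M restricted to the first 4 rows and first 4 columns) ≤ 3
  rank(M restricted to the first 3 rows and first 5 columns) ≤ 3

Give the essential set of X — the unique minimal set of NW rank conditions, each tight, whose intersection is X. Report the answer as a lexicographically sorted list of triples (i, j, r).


Recovering R(i,j) via the rank-extension bound from the 21 conditions:

  row 1: 0, 0, 0, 0, 0, 0, 1, 1, 1, 1, 1
  row 2: 1, 1, 1, 1, 1, 1, 2, 2, 2, 2, 2
  row 3: 1, 1, 1, 1, 1, 1, 2, 2, 2, 3, 3
  row 4: 1, 1, 1, 1, 1, 1, 2, 3, 3, 4, 4
  row 5: 1, 1, 1, 2, 2, 2, 3, 4, 4, 5, 5
  row 6: 1, 1, 1, 2, 2, 2, 3, 4, 5, 6, 6
  row 7: 1, 1, 1, 2, 3, 3, 4, 5, 6, 7, 7
  row 8: 1, 1, 1, 2, 3, 3, 4, 5, 6, 7, 8
  row 9: 1, 1, 2, 3, 4, 4, 5, 6, 7, 8, 9
  row 10: 1, 1, 2, 3, 4, 5, 6, 7, 8, 9, 10
  row 11: 1, 2, 3, 4, 5, 6, 7, 8, 9, 10, 11

hence w(1..11) = (7, 1, 10, 8, 4, 9, 5, 11, 3, 6, 2).

ℓ(w)=31; the 7 essential cells (i,j,r):

[(1, 6, 0), (3, 9, 2), (4, 6, 1), (6, 6, 2), (8, 3, 1), (8, 6, 3), (10, 2, 1)]


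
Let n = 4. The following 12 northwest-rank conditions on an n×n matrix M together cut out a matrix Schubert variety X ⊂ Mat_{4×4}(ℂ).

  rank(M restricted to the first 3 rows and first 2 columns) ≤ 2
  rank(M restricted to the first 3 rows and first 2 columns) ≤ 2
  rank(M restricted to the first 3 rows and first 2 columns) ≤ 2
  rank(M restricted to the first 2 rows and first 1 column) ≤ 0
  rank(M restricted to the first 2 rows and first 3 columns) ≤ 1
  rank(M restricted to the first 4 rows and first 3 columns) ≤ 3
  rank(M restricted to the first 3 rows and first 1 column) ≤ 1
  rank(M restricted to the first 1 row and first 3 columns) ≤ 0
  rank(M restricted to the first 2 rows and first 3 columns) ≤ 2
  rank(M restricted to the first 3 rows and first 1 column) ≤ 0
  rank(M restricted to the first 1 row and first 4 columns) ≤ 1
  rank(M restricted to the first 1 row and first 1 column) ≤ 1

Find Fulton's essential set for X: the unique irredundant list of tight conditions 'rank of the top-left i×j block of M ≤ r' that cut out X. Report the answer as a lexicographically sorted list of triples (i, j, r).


Reconstructing r_w from the 12 given conditions:

  0 0 0 1
  0 1 1 2
  0 1 2 3
  1 2 3 4

hence w(1..4) = (4, 2, 3, 1).

D(w) has 5 cells with 2 SE-corners; essential set:

[(1, 3, 0), (3, 1, 0)]
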